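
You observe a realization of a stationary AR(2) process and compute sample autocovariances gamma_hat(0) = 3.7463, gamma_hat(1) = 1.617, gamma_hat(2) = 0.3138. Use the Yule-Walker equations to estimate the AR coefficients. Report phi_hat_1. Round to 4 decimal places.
\hat\phi_{1} = 0.4860

The Yule-Walker equations for an AR(p) process read, in matrix form,
  Gamma_p phi = r_p,   with   (Gamma_p)_{ij} = gamma(|i - j|),
                       (r_p)_i = gamma(i),   i,j = 1..p.
Substitute the sample gammas (Toeplitz matrix and right-hand side of size 2):
  Gamma_p = [[3.7463, 1.617], [1.617, 3.7463]]
  r_p     = [1.617, 0.3138]
Written out:
  3.7463 phi_1 + 1.617 phi_2 = 1.617
  1.617 phi_1 + 3.7463 phi_2 = 0.3138
Solve by Cramer's rule:
  det = gamma(0)^2 - gamma(1)^2 = (3.7463)^2 - (1.617)^2 = 14.03476369 - 2.614689 = 11.42007469
  phi_hat_1 = [gamma(1) gamma(0) - gamma(1) gamma(2)] / det = [(1.617)(3.7463) - (1.617)(0.3138)] / 11.42007469 = 5.5503525 / 11.42007469 = 0.486
  phi_hat_2 = [gamma(0) gamma(2) - gamma(1)^2] / det = [(3.7463)(0.3138) - (1.617)^2] / 11.42007469 = -1.43910006 / 11.42007469 = -0.126
So phi_hat = [0.4860, -0.1260].
Therefore phi_hat_1 = 0.4860.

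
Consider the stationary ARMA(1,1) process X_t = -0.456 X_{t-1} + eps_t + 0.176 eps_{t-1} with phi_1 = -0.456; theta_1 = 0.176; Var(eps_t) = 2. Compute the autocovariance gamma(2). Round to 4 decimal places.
\gamma(2) = 0.2965

Multiply the model equation by X_{t-k} and take expectations. With theta_0 = psi_0 = 1 and psi_j the MA(infinity) weights, this gives
  gamma(k) - sum_i phi_i gamma(k-i) = c_k,
  c_k = sigma^2 * sum_{j=k..q} theta_j psi_{j-k}   (c_k = 0 for k > q),
using gamma(-m) = gamma(m).
psi-weights needed (psi_j = theta_j + sum_i phi_i psi_{j-i}):
  psi_1 = theta_1 + phi_1 = 0.176 + (-0.456) = -0.28
Right-hand sides:
  c_0 = sigma^2 (1 + theta_1 psi_1) = 2 * (1 + (0.176)(-0.28)) = 2 * 0.95072 = 1.90144
  c_1 = sigma^2 theta_1 = 2 * (0.176) = 0.352
  c_2 = 0
Equations for k = 0 and k = 1 (AR order 1):
  gamma(0) = phi_1 gamma(1) + c_0
  gamma(1) = phi_1 gamma(0) + c_1
Substituting the second into the first: gamma(0) (1 - phi_1^2) = c_0 + phi_1 c_1, so
  gamma(0) = (c_0 + phi_1 c_1) / (1 - phi_1^2) = (1.90144 + (-0.456)(0.352)) / (1 - (-0.456)^2) = 1.740928 / 0.792064 = 2.197964.
  gamma(1) = phi_1 gamma(0) + c_1 = (-0.456)(2.197964) + (0.352) = -0.650271.
For k = 2 (> q): gamma(2) = phi_1 gamma(1) = (-0.456)(-0.650271) = 0.296524.
Therefore gamma(2) = 0.2965 (to 4 decimal places).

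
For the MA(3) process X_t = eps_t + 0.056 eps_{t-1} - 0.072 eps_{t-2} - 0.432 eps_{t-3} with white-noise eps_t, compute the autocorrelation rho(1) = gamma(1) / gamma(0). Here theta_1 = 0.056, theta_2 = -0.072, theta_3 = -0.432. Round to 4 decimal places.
\rho(1) = 0.0695

For an MA(q) process with theta_0 = 1, the autocovariance is
  gamma(k) = sigma^2 * sum_{i=0..q-k} theta_i * theta_{i+k},
and rho(k) = gamma(k) / gamma(0). Sigma^2 cancels.
  numerator   = (1)*(0.056) + (0.056)*(-0.072) + (-0.072)*(-0.432) = 0.083072.
  denominator = (1)^2 + (0.056)^2 + (-0.072)^2 + (-0.432)^2 = 1.194944.
  rho(1) = 0.083072 / 1.194944 = 0.0695.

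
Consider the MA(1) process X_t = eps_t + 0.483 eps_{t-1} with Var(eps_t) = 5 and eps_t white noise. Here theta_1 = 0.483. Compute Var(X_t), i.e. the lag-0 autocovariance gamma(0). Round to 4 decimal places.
\gamma(0) = 6.1664

For an MA(q) process X_t = eps_t + sum_i theta_i eps_{t-i} with
Var(eps_t) = sigma^2, the variance is
  gamma(0) = sigma^2 * (1 + sum_i theta_i^2).
  sum_i theta_i^2 = (0.483)^2 = 0.233289.
  gamma(0) = 5 * (1 + 0.233289) = 5 * 1.233289 = 6.166445, which rounds to 6.1664.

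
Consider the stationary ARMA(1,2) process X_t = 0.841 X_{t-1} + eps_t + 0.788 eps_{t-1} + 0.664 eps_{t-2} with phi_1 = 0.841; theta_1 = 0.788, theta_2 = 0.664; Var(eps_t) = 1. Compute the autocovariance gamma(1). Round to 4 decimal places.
\gamma(1) = 16.8285

Multiply the model equation by X_{t-k} and take expectations. With theta_0 = psi_0 = 1 and psi_j the MA(infinity) weights, this gives
  gamma(k) - sum_i phi_i gamma(k-i) = c_k,
  c_k = sigma^2 * sum_{j=k..q} theta_j psi_{j-k}   (c_k = 0 for k > q),
using gamma(-m) = gamma(m).
psi-weights needed (psi_j = theta_j + sum_i phi_i psi_{j-i}):
  psi_1 = theta_1 + phi_1 = 0.788 + (0.841) = 1.629
  psi_2 = theta_2 + phi_1 psi_1 = 0.664 + (0.841)(1.629) = 2.033989
Right-hand sides:
  c_0 = sigma^2 (1 + theta_1 psi_1 + theta_2 psi_2) = 1 * (1 + (0.788)(1.629) + (0.664)(2.033989)) = 1 * 3.634221 = 3.634221
  c_1 = sigma^2 (theta_1 + theta_2 psi_1) = 1 * (0.788 + (0.664)(1.629)) = 1.869656
  c_2 = sigma^2 theta_2 = 1 * (0.664) = 0.664
Equations for k = 0 and k = 1 (AR order 1):
  gamma(0) = phi_1 gamma(1) + c_0
  gamma(1) = phi_1 gamma(0) + c_1
Substituting the second into the first: gamma(0) (1 - phi_1^2) = c_0 + phi_1 c_1, so
  gamma(0) = (c_0 + phi_1 c_1) / (1 - phi_1^2) = (3.634221 + (0.841)(1.869656)) / (1 - (0.841)^2) = 5.206601 / 0.292719 = 17.787029.
  gamma(1) = phi_1 gamma(0) + c_1 = (0.841)(17.787029) + (1.869656) = 16.828548.
Therefore gamma(1) = 16.8285 (to 4 decimal places).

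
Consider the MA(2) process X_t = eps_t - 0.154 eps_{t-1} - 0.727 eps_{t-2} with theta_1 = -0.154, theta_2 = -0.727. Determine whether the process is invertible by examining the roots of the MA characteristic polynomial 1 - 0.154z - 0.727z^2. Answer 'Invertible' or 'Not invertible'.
\text{Invertible}

The MA(q) characteristic polynomial is P(z) = 1 - 0.154z - 0.727z^2.
Invertibility requires all roots to lie outside the unit circle, i.e. |z| > 1 for every root.
Set 1 + (-0.154) z + (-0.727) z^2 = 0, i.e. a z^2 + b z + c = 0 with a = -0.727, b = -0.154, c = 1.
Discriminant D = b^2 - 4ac = (-0.154)^2 - 4*(-0.727)*1 = 0.023716 - (-2.908) = 2.931716.
D >= 0, so the roots are real: z = (-b +/- sqrt(D)) / (2a) = (0.154 +/- 1.712225) / (-1.454).
  z_1 = (0.154 + 1.712225) / (-1.454) = -1.2835,   |z_1| = 1.2835.
  z_2 = (0.154 - 1.712225) / (-1.454) = 1.0717,   |z_2| = 1.0717.
Moduli of all roots: 1.2835, 1.0717.
All moduli strictly greater than 1? Yes.
Verdict: Invertible.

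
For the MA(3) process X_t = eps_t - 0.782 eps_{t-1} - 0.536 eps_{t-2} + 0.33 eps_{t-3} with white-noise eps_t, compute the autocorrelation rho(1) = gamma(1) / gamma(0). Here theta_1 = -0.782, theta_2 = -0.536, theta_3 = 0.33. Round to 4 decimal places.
\rho(1) = -0.2688

For an MA(q) process with theta_0 = 1, the autocovariance is
  gamma(k) = sigma^2 * sum_{i=0..q-k} theta_i * theta_{i+k},
and rho(k) = gamma(k) / gamma(0). Sigma^2 cancels.
  numerator   = (1)*(-0.782) + (-0.782)*(-0.536) + (-0.536)*(0.33) = -0.539728.
  denominator = (1)^2 + (-0.782)^2 + (-0.536)^2 + (0.33)^2 = 2.00772.
  rho(1) = -0.539728 / 2.00772 = -0.2688.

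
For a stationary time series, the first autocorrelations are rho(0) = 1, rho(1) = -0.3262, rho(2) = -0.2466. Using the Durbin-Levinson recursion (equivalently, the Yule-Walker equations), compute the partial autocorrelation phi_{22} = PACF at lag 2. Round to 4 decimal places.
\phi_{22} = -0.3950

The PACF at lag k is phi_{kk}, the last component of the solution
to the Yule-Walker system G_k phi = r_k where
  (G_k)_{ij} = rho(|i - j|), (r_k)_i = rho(i), i,j = 1..k.
Equivalently, Durbin-Levinson gives phi_{kk} iteratively:
  phi_{11} = rho(1)
  phi_{kk} = [rho(k) - sum_{j=1..k-1} phi_{k-1,j} rho(k-j)]
            / [1 - sum_{j=1..k-1} phi_{k-1,j} rho(j)],
  phi_{k,j} = phi_{k-1,j} - phi_{kk} phi_{k-1,k-j},  j = 1..k-1.
Step k = 1:
  phi_11 = rho(1) = -0.3262.
Step k = 2:
  phi_22 = [rho(2) - phi_11 rho(1)] / [1 - phi_11 rho(1)] = [-0.2466 - (-0.3262)(-0.3262)] / [1 - (-0.3262)(-0.3262)]
         = -0.35300644 / 0.89359356 = -0.395.
Therefore phi_{22} = -0.3950.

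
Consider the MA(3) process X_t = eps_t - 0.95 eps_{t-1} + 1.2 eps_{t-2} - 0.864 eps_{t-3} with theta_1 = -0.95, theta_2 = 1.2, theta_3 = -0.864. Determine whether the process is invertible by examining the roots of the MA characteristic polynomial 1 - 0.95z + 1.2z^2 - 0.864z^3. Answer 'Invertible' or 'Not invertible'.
\text{Not invertible}

The MA(q) characteristic polynomial is P(z) = 1 - 0.95z + 1.2z^2 - 0.864z^3.
Invertibility requires all roots to lie outside the unit circle, i.e. |z| > 1 for every root.
Degree 3: look for a simple real root z0 first, then factor out (1 - z/z0) and solve the remaining quadratic.
Testing z0 = 1.25: P(1.25) = 1 + (-0.95)(1.25) + (1.2)(1.25)^2 + (-0.864)(1.25)^3
  = 1 + (-1.1875) + (1.875) + (-1.6875) = 0.  So z_0 = 1.25 is a root, |z_0| = 1.25.
Divide out the factor (1 - 0.8 z) = (1 - z/z0) (since 1/z0 = 0.8):
  P(z) = (1 - 0.8 z)(1 + (-0.15) z + (1.08) z^2)
  [check: z-coef -0.15 - (0.8) = -0.95; z^2-coef 1.08 - (0.8)(-0.15) = 1.2; z^3-coef -(0.8)(1.08) = -0.864.]
Remaining roots from the quadratic factor 1 + (-0.15) z + (1.08) z^2:
  Set 1 + (-0.15) z + (1.08) z^2 = 0, i.e. a z^2 + b z + c = 0 with a = 1.08, b = -0.15, c = 1.
  Discriminant D = b^2 - 4ac = (-0.15)^2 - 4*(1.08)*1 = 0.0225 - (4.32) = -4.2975.
  D < 0, so the roots are the complex-conjugate pair z = (-b +/- i sqrt(-D)) / (2a) = 0.0694 +/- 0.9597i.
  For a conjugate pair |z|^2 = z * conj(z) = (product of roots) = c/a = 1/(1.08) = 0.925926, so |z| = sqrt(0.925926) = 0.9623 for both roots.
Moduli of all roots: 1.2500, 0.9623, 0.9623.
All moduli strictly greater than 1? No.
Verdict: Not invertible.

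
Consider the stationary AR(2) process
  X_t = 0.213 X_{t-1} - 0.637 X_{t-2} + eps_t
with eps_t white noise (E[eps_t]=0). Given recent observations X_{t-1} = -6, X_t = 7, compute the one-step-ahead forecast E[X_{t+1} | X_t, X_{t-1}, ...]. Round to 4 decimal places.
E[X_{t+1} \mid \mathcal F_t] = 5.3130

For an AR(p) model X_t = c + sum_i phi_i X_{t-i} + eps_t, the
one-step-ahead conditional mean is
  E[X_{t+1} | X_t, ...] = c + sum_i phi_i X_{t+1-i}.
Substitute known values:
  E[X_{t+1} | ...] = (0.213) * (7) + (-0.637) * (-6)
                   = 5.3130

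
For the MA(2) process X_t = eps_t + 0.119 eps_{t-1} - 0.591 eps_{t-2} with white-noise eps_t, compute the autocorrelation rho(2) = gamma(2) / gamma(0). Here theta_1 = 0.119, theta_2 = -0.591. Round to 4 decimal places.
\rho(2) = -0.4335

For an MA(q) process with theta_0 = 1, the autocovariance is
  gamma(k) = sigma^2 * sum_{i=0..q-k} theta_i * theta_{i+k},
and rho(k) = gamma(k) / gamma(0). Sigma^2 cancels.
  numerator   = (1)*(-0.591) = -0.591.
  denominator = (1)^2 + (0.119)^2 + (-0.591)^2 = 1.363442.
  rho(2) = -0.591 / 1.363442 = -0.4335.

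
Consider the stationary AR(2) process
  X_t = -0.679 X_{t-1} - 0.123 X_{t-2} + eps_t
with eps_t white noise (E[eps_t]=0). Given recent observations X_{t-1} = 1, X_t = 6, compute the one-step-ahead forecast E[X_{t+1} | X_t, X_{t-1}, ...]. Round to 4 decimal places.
E[X_{t+1} \mid \mathcal F_t] = -4.1970

For an AR(p) model X_t = c + sum_i phi_i X_{t-i} + eps_t, the
one-step-ahead conditional mean is
  E[X_{t+1} | X_t, ...] = c + sum_i phi_i X_{t+1-i}.
Substitute known values:
  E[X_{t+1} | ...] = (-0.679) * (6) + (-0.123) * (1)
                   = -4.1970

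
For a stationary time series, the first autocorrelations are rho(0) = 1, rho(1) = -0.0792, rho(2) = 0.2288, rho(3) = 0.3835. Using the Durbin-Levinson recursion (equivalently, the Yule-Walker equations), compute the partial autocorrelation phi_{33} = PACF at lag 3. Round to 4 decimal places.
\phi_{33} = 0.4400

The PACF at lag k is phi_{kk}, the last component of the solution
to the Yule-Walker system G_k phi = r_k where
  (G_k)_{ij} = rho(|i - j|), (r_k)_i = rho(i), i,j = 1..k.
Equivalently, Durbin-Levinson gives phi_{kk} iteratively:
  phi_{11} = rho(1)
  phi_{kk} = [rho(k) - sum_{j=1..k-1} phi_{k-1,j} rho(k-j)]
            / [1 - sum_{j=1..k-1} phi_{k-1,j} rho(j)],
  phi_{k,j} = phi_{k-1,j} - phi_{kk} phi_{k-1,k-j},  j = 1..k-1.
Step k = 1:
  phi_11 = rho(1) = -0.0792.
Step k = 2:
  phi_22 = [rho(2) - phi_11 rho(1)] / [1 - phi_11 rho(1)] = [0.2288 - (-0.0792)(-0.0792)] / [1 - (-0.0792)(-0.0792)]
         = 0.22252736 / 0.99372736 = 0.223932.
  Update: phi_21 = phi_11 - phi_22 phi_11 = -0.0792 - (0.223932)(-0.0792) = -0.061465.
Step k = 3:
  phi_33 = [rho(3) - phi_21 rho(2) - phi_22 rho(1)] / [1 - phi_21 rho(1) - phi_22 rho(2)]
    numerator   = 0.3835 - (-0.061465)(0.2288) - (0.223932)(-0.0792) = 0.41529851
    denominator = 1 - (-0.061465)(-0.0792) - (0.223932)(0.2288) = 0.94389636
  phi_33 = 0.41529851 / 0.94389636 = 0.44.
Therefore phi_{33} = 0.4400.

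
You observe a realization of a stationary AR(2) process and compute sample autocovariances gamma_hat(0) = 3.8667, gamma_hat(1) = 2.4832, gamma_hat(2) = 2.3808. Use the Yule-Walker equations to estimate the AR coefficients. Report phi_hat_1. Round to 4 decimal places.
\hat\phi_{1} = 0.4200

The Yule-Walker equations for an AR(p) process read, in matrix form,
  Gamma_p phi = r_p,   with   (Gamma_p)_{ij} = gamma(|i - j|),
                       (r_p)_i = gamma(i),   i,j = 1..p.
Substitute the sample gammas (Toeplitz matrix and right-hand side of size 2):
  Gamma_p = [[3.8667, 2.4832], [2.4832, 3.8667]]
  r_p     = [2.4832, 2.3808]
Written out:
  3.8667 phi_1 + 2.4832 phi_2 = 2.4832
  2.4832 phi_1 + 3.8667 phi_2 = 2.3808
Solve by Cramer's rule:
  det = gamma(0)^2 - gamma(1)^2 = (3.8667)^2 - (2.4832)^2 = 14.95136889 - 6.16628224 = 8.78508665
  phi_hat_1 = [gamma(1) gamma(0) - gamma(1) gamma(2)] / det = [(2.4832)(3.8667) - (2.4832)(2.3808)] / 8.78508665 = 3.68978688 / 8.78508665 = 0.42
  phi_hat_2 = [gamma(0) gamma(2) - gamma(1)^2] / det = [(3.8667)(2.3808) - (2.4832)^2] / 8.78508665 = 3.03955712 / 8.78508665 = 0.346
So phi_hat = [0.4200, 0.3460].
Therefore phi_hat_1 = 0.4200.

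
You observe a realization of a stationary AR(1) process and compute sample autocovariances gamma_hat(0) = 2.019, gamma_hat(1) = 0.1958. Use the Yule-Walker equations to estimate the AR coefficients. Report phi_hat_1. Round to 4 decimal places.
\hat\phi_{1} = 0.0970

The Yule-Walker equations for an AR(p) process read, in matrix form,
  Gamma_p phi = r_p,   with   (Gamma_p)_{ij} = gamma(|i - j|),
                       (r_p)_i = gamma(i),   i,j = 1..p.
Substitute the sample gammas (Toeplitz matrix and right-hand side of size 1):
  Gamma_p = [[2.019]]
  r_p     = [0.1958]
With p = 1 this is the single equation gamma(0) phi_1 = gamma(1):
  phi_hat_1 = gamma(1) / gamma(0) = 0.1958 / 2.019 = 0.0970.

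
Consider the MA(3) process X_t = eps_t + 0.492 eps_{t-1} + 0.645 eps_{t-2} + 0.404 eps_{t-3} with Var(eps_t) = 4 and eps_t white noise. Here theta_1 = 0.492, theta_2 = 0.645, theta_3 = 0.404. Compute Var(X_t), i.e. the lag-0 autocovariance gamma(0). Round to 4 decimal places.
\gamma(0) = 7.2852

For an MA(q) process X_t = eps_t + sum_i theta_i eps_{t-i} with
Var(eps_t) = sigma^2, the variance is
  gamma(0) = sigma^2 * (1 + sum_i theta_i^2).
  sum_i theta_i^2 = (0.492)^2 + (0.645)^2 + (0.404)^2 = 0.242064 + 0.416025 + 0.163216 = 0.821305.
  gamma(0) = 4 * (1 + 0.821305) = 4 * 1.821305 = 7.28522, which rounds to 7.2852.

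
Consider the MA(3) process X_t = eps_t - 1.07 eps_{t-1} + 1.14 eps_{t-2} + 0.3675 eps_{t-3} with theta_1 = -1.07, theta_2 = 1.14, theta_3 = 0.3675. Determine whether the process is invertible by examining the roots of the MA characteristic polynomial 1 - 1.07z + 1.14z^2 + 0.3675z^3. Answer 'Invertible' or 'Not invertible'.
\text{Not invertible}

The MA(q) characteristic polynomial is P(z) = 1 - 1.07z + 1.14z^2 + 0.3675z^3.
Invertibility requires all roots to lie outside the unit circle, i.e. |z| > 1 for every root.
Degree 3: look for a simple real root z0 first, then factor out (1 - z/z0) and solve the remaining quadratic.
Testing z0 = -4: P(-4) = 1 + (-1.07)(-4) + (1.14)(-4)^2 + (0.3675)(-4)^3
  = 1 + (4.28) + (18.24) + (-23.52) = 0.  So z_0 = -4 is a root, |z_0| = 4.
Divide out the factor (1 + 0.25 z) = (1 - z/z0) (since 1/z0 = -0.25):
  P(z) = (1 + 0.25 z)(1 + (-1.32) z + (1.47) z^2)
  [check: z-coef -1.32 - (-0.25) = -1.07; z^2-coef 1.47 - (-0.25)(-1.32) = 1.14; z^3-coef -(-0.25)(1.47) = 0.3675.]
Remaining roots from the quadratic factor 1 + (-1.32) z + (1.47) z^2:
  Set 1 + (-1.32) z + (1.47) z^2 = 0, i.e. a z^2 + b z + c = 0 with a = 1.47, b = -1.32, c = 1.
  Discriminant D = b^2 - 4ac = (-1.32)^2 - 4*(1.47)*1 = 1.7424 - (5.88) = -4.1376.
  D < 0, so the roots are the complex-conjugate pair z = (-b +/- i sqrt(-D)) / (2a) = 0.449 +/- 0.6919i.
  For a conjugate pair |z|^2 = z * conj(z) = (product of roots) = c/a = 1/(1.47) = 0.680272, so |z| = sqrt(0.680272) = 0.8248 for both roots.
Moduli of all roots: 4.0000, 0.8248, 0.8248.
All moduli strictly greater than 1? No.
Verdict: Not invertible.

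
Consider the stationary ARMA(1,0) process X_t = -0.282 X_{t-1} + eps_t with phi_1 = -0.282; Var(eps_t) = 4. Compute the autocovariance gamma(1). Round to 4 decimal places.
\gamma(1) = -1.2255

Multiply the model equation by X_{t-k} and take expectations. With theta_0 = psi_0 = 1 and psi_j the MA(infinity) weights, this gives
  gamma(k) - sum_i phi_i gamma(k-i) = c_k,
  c_k = sigma^2 * sum_{j=k..q} theta_j psi_{j-k}   (c_k = 0 for k > q),
using gamma(-m) = gamma(m).
Pure AR (q = 0): c_0 = sigma^2 = 4, c_k = 0 for k >= 1.
Equations for k = 0 and k = 1 (AR order 1):
  gamma(0) = phi_1 gamma(1) + c_0
  gamma(1) = phi_1 gamma(0) + c_1
Substituting the second into the first: gamma(0) (1 - phi_1^2) = c_0 + phi_1 c_1, so
  gamma(0) = c_0 / (1 - phi_1^2) = 4 / (1 - (-0.282)^2) = 4 / 0.920476 = 4.345578.
  gamma(1) = phi_1 gamma(0) = (-0.282)(4.345578) = -1.225453.
Therefore gamma(1) = -1.2255 (to 4 decimal places).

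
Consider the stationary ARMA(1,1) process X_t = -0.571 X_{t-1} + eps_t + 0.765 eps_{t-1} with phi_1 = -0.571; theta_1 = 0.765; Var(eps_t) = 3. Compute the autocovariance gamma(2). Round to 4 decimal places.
\gamma(2) = -0.2777

Multiply the model equation by X_{t-k} and take expectations. With theta_0 = psi_0 = 1 and psi_j the MA(infinity) weights, this gives
  gamma(k) - sum_i phi_i gamma(k-i) = c_k,
  c_k = sigma^2 * sum_{j=k..q} theta_j psi_{j-k}   (c_k = 0 for k > q),
using gamma(-m) = gamma(m).
psi-weights needed (psi_j = theta_j + sum_i phi_i psi_{j-i}):
  psi_1 = theta_1 + phi_1 = 0.765 + (-0.571) = 0.194
Right-hand sides:
  c_0 = sigma^2 (1 + theta_1 psi_1) = 3 * (1 + (0.765)(0.194)) = 3 * 1.14841 = 3.44523
  c_1 = sigma^2 theta_1 = 3 * (0.765) = 2.295
  c_2 = 0
Equations for k = 0 and k = 1 (AR order 1):
  gamma(0) = phi_1 gamma(1) + c_0
  gamma(1) = phi_1 gamma(0) + c_1
Substituting the second into the first: gamma(0) (1 - phi_1^2) = c_0 + phi_1 c_1, so
  gamma(0) = (c_0 + phi_1 c_1) / (1 - phi_1^2) = (3.44523 + (-0.571)(2.295)) / (1 - (-0.571)^2) = 2.134785 / 0.673959 = 3.167529.
  gamma(1) = phi_1 gamma(0) + c_1 = (-0.571)(3.167529) + (2.295) = 0.486341.
For k = 2 (> q): gamma(2) = phi_1 gamma(1) = (-0.571)(0.486341) = -0.277701.
Therefore gamma(2) = -0.2777 (to 4 decimal places).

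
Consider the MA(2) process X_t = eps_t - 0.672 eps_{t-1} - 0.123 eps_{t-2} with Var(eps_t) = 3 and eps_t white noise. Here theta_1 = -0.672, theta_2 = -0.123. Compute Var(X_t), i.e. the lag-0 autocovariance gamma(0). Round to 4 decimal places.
\gamma(0) = 4.4001

For an MA(q) process X_t = eps_t + sum_i theta_i eps_{t-i} with
Var(eps_t) = sigma^2, the variance is
  gamma(0) = sigma^2 * (1 + sum_i theta_i^2).
  sum_i theta_i^2 = (-0.672)^2 + (-0.123)^2 = 0.451584 + 0.015129 = 0.466713.
  gamma(0) = 3 * (1 + 0.466713) = 3 * 1.466713 = 4.400139, which rounds to 4.4001.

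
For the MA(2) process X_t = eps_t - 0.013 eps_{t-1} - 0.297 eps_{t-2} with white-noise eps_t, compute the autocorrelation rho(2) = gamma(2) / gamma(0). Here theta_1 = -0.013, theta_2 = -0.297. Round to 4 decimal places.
\rho(2) = -0.2729

For an MA(q) process with theta_0 = 1, the autocovariance is
  gamma(k) = sigma^2 * sum_{i=0..q-k} theta_i * theta_{i+k},
and rho(k) = gamma(k) / gamma(0). Sigma^2 cancels.
  numerator   = (1)*(-0.297) = -0.297.
  denominator = (1)^2 + (-0.013)^2 + (-0.297)^2 = 1.088378.
  rho(2) = -0.297 / 1.088378 = -0.2729.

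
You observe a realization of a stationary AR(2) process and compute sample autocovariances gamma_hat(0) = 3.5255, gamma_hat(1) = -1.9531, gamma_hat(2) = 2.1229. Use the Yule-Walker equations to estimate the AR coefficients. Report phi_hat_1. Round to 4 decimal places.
\hat\phi_{1} = -0.3180

The Yule-Walker equations for an AR(p) process read, in matrix form,
  Gamma_p phi = r_p,   with   (Gamma_p)_{ij} = gamma(|i - j|),
                       (r_p)_i = gamma(i),   i,j = 1..p.
Substitute the sample gammas (Toeplitz matrix and right-hand side of size 2):
  Gamma_p = [[3.5255, -1.9531], [-1.9531, 3.5255]]
  r_p     = [-1.9531, 2.1229]
Written out:
  3.5255 phi_1 - 1.9531 phi_2 = -1.9531
  -1.9531 phi_1 + 3.5255 phi_2 = 2.1229
Solve by Cramer's rule:
  det = gamma(0)^2 - gamma(1)^2 = (3.5255)^2 - (-1.9531)^2 = 12.42915025 - 3.81459961 = 8.61455064
  phi_hat_1 = [gamma(1) gamma(0) - gamma(1) gamma(2)] / det = [(-1.9531)(3.5255) - (-1.9531)(2.1229)] / 8.61455064 = -2.73941806 / 8.61455064 = -0.318
  phi_hat_2 = [gamma(0) gamma(2) - gamma(1)^2] / det = [(3.5255)(2.1229) - (-1.9531)^2] / 8.61455064 = 3.66968434 / 8.61455064 = 0.426
So phi_hat = [-0.3180, 0.4260].
Therefore phi_hat_1 = -0.3180.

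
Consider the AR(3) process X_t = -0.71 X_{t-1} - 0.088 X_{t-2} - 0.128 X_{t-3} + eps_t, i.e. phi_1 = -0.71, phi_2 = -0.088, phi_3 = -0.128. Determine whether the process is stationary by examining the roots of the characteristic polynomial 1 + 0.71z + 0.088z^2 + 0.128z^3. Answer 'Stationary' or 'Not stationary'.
\text{Stationary}

The AR(p) characteristic polynomial is P(z) = 1 + 0.71z + 0.088z^2 + 0.128z^3.
Stationarity requires all roots to lie outside the unit circle, i.e. |z| > 1 for every root.
Degree 3: look for a simple real root z0 first, then factor out (1 - z/z0) and solve the remaining quadratic.
Testing z0 = -1.25: P(-1.25) = 1 + (0.71)(-1.25) + (0.088)(-1.25)^2 + (0.128)(-1.25)^3
  = 1 + (-0.8875) + (0.1375) + (-0.25) = 0.  So z_0 = -1.25 is a root, |z_0| = 1.25.
Divide out the factor (1 + 0.8 z) = (1 - z/z0) (since 1/z0 = -0.8):
  P(z) = (1 + 0.8 z)(1 + (-0.09) z + (0.16) z^2)
  [check: z-coef -0.09 - (-0.8) = 0.71; z^2-coef 0.16 - (-0.8)(-0.09) = 0.088; z^3-coef -(-0.8)(0.16) = 0.128.]
Remaining roots from the quadratic factor 1 + (-0.09) z + (0.16) z^2:
  Set 1 + (-0.09) z + (0.16) z^2 = 0, i.e. a z^2 + b z + c = 0 with a = 0.16, b = -0.09, c = 1.
  Discriminant D = b^2 - 4ac = (-0.09)^2 - 4*(0.16)*1 = 0.0081 - (0.64) = -0.6319.
  D < 0, so the roots are the complex-conjugate pair z = (-b +/- i sqrt(-D)) / (2a) = 0.2812 +/- 2.4841i.
  For a conjugate pair |z|^2 = z * conj(z) = (product of roots) = c/a = 1/(0.16) = 6.25, so |z| = sqrt(6.25) = 2.5 for both roots.
Moduli of all roots: 1.2500, 2.5000, 2.5000.
All moduli strictly greater than 1? Yes.
Verdict: Stationary.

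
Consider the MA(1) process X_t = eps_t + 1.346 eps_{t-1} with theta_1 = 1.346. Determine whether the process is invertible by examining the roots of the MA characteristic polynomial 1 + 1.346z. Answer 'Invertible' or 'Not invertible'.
\text{Not invertible}

The MA(q) characteristic polynomial is P(z) = 1 + 1.346z.
Invertibility requires all roots to lie outside the unit circle, i.e. |z| > 1 for every root.
This is linear in z: 1 + (1.346) z = 0  =>  z = -1/(1.346) = -0.742942,  |z| = 0.742942.
Moduli of all roots: 0.7429.
All moduli strictly greater than 1? No.
Verdict: Not invertible.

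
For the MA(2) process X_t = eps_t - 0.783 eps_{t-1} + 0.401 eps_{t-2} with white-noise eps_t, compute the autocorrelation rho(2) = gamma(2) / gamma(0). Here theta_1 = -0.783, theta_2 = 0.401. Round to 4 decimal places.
\rho(2) = 0.2261

For an MA(q) process with theta_0 = 1, the autocovariance is
  gamma(k) = sigma^2 * sum_{i=0..q-k} theta_i * theta_{i+k},
and rho(k) = gamma(k) / gamma(0). Sigma^2 cancels.
  numerator   = (1)*(0.401) = 0.401.
  denominator = (1)^2 + (-0.783)^2 + (0.401)^2 = 1.77389.
  rho(2) = 0.401 / 1.77389 = 0.2261.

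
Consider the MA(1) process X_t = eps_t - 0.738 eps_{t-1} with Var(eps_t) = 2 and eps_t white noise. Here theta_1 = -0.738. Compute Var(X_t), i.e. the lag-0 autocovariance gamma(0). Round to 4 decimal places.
\gamma(0) = 3.0893

For an MA(q) process X_t = eps_t + sum_i theta_i eps_{t-i} with
Var(eps_t) = sigma^2, the variance is
  gamma(0) = sigma^2 * (1 + sum_i theta_i^2).
  sum_i theta_i^2 = (-0.738)^2 = 0.544644.
  gamma(0) = 2 * (1 + 0.544644) = 2 * 1.544644 = 3.089288, which rounds to 3.0893.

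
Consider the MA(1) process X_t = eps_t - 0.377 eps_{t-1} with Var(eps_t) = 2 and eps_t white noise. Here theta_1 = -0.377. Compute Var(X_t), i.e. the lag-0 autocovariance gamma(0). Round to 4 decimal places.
\gamma(0) = 2.2843

For an MA(q) process X_t = eps_t + sum_i theta_i eps_{t-i} with
Var(eps_t) = sigma^2, the variance is
  gamma(0) = sigma^2 * (1 + sum_i theta_i^2).
  sum_i theta_i^2 = (-0.377)^2 = 0.142129.
  gamma(0) = 2 * (1 + 0.142129) = 2 * 1.142129 = 2.284258, which rounds to 2.2843.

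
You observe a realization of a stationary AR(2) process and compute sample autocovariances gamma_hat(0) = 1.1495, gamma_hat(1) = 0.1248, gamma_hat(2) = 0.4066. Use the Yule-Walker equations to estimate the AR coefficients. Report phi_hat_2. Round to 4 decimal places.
\hat\phi_{2} = 0.3460

The Yule-Walker equations for an AR(p) process read, in matrix form,
  Gamma_p phi = r_p,   with   (Gamma_p)_{ij} = gamma(|i - j|),
                       (r_p)_i = gamma(i),   i,j = 1..p.
Substitute the sample gammas (Toeplitz matrix and right-hand side of size 2):
  Gamma_p = [[1.1495, 0.1248], [0.1248, 1.1495]]
  r_p     = [0.1248, 0.4066]
Written out:
  1.1495 phi_1 + 0.1248 phi_2 = 0.1248
  0.1248 phi_1 + 1.1495 phi_2 = 0.4066
Solve by Cramer's rule:
  det = gamma(0)^2 - gamma(1)^2 = (1.1495)^2 - (0.1248)^2 = 1.32135025 - 0.01557504 = 1.30577521
  phi_hat_1 = [gamma(1) gamma(0) - gamma(1) gamma(2)] / det = [(0.1248)(1.1495) - (0.1248)(0.4066)] / 1.30577521 = 0.09271392 / 1.30577521 = 0.071
  phi_hat_2 = [gamma(0) gamma(2) - gamma(1)^2] / det = [(1.1495)(0.4066) - (0.1248)^2] / 1.30577521 = 0.45181166 / 1.30577521 = 0.346
So phi_hat = [0.0710, 0.3460].
Therefore phi_hat_2 = 0.3460.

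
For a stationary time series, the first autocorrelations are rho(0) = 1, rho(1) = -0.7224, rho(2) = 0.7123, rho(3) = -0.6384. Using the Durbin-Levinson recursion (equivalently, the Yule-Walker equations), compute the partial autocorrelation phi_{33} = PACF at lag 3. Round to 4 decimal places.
\phi_{33} = -0.1021

The PACF at lag k is phi_{kk}, the last component of the solution
to the Yule-Walker system G_k phi = r_k where
  (G_k)_{ij} = rho(|i - j|), (r_k)_i = rho(i), i,j = 1..k.
Equivalently, Durbin-Levinson gives phi_{kk} iteratively:
  phi_{11} = rho(1)
  phi_{kk} = [rho(k) - sum_{j=1..k-1} phi_{k-1,j} rho(k-j)]
            / [1 - sum_{j=1..k-1} phi_{k-1,j} rho(j)],
  phi_{k,j} = phi_{k-1,j} - phi_{kk} phi_{k-1,k-j},  j = 1..k-1.
Step k = 1:
  phi_11 = rho(1) = -0.7224.
Step k = 2:
  phi_22 = [rho(2) - phi_11 rho(1)] / [1 - phi_11 rho(1)] = [0.7123 - (-0.7224)(-0.7224)] / [1 - (-0.7224)(-0.7224)]
         = 0.19043824 / 0.47813824 = 0.398291.
  Update: phi_21 = phi_11 - phi_22 phi_11 = -0.7224 - (0.398291)(-0.7224) = -0.434674.
Step k = 3:
  phi_33 = [rho(3) - phi_21 rho(2) - phi_22 rho(1)] / [1 - phi_21 rho(1) - phi_22 rho(2)]
    numerator   = -0.6384 - (-0.434674)(0.7123) - (0.398291)(-0.7224) = -0.04105584
    denominator = 1 - (-0.434674)(-0.7224) - (0.398291)(0.7123) = 0.40228837
  phi_33 = -0.04105584 / 0.40228837 = -0.1021.
Therefore phi_{33} = -0.1021.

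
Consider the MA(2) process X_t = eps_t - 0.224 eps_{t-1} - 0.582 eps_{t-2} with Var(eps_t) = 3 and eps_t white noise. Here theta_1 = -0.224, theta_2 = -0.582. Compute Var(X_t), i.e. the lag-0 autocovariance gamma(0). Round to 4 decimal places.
\gamma(0) = 4.1667

For an MA(q) process X_t = eps_t + sum_i theta_i eps_{t-i} with
Var(eps_t) = sigma^2, the variance is
  gamma(0) = sigma^2 * (1 + sum_i theta_i^2).
  sum_i theta_i^2 = (-0.224)^2 + (-0.582)^2 = 0.050176 + 0.338724 = 0.3889.
  gamma(0) = 3 * (1 + 0.3889) = 3 * 1.3889 = 4.1667.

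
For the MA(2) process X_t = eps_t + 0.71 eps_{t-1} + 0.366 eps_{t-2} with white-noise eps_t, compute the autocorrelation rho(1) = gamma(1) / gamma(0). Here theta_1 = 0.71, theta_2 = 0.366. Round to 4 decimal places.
\rho(1) = 0.5921

For an MA(q) process with theta_0 = 1, the autocovariance is
  gamma(k) = sigma^2 * sum_{i=0..q-k} theta_i * theta_{i+k},
and rho(k) = gamma(k) / gamma(0). Sigma^2 cancels.
  numerator   = (1)*(0.71) + (0.71)*(0.366) = 0.96986.
  denominator = (1)^2 + (0.71)^2 + (0.366)^2 = 1.638056.
  rho(1) = 0.96986 / 1.638056 = 0.5921.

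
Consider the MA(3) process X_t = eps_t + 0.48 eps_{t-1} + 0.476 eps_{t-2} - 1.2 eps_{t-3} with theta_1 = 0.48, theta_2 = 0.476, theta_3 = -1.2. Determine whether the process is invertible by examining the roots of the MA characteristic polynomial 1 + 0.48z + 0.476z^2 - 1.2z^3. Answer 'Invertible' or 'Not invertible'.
\text{Not invertible}

The MA(q) characteristic polynomial is P(z) = 1 + 0.48z + 0.476z^2 - 1.2z^3.
Invertibility requires all roots to lie outside the unit circle, i.e. |z| > 1 for every root.
Degree 3: look for a simple real root z0 first, then factor out (1 - z/z0) and solve the remaining quadratic.
Testing z0 = 1.25: P(1.25) = 1 + (0.48)(1.25) + (0.476)(1.25)^2 + (-1.2)(1.25)^3
  = 1 + (0.6) + (0.74375) + (-2.34375) = 0.  So z_0 = 1.25 is a root, |z_0| = 1.25.
Divide out the factor (1 - 0.8 z) = (1 - z/z0) (since 1/z0 = 0.8):
  P(z) = (1 - 0.8 z)(1 + (1.28) z + (1.5) z^2)
  [check: z-coef 1.28 - (0.8) = 0.48; z^2-coef 1.5 - (0.8)(1.28) = 0.476; z^3-coef -(0.8)(1.5) = -1.2.]
Remaining roots from the quadratic factor 1 + (1.28) z + (1.5) z^2:
  Set 1 + (1.28) z + (1.5) z^2 = 0, i.e. a z^2 + b z + c = 0 with a = 1.5, b = 1.28, c = 1.
  Discriminant D = b^2 - 4ac = (1.28)^2 - 4*(1.5)*1 = 1.6384 - (6) = -4.3616.
  D < 0, so the roots are the complex-conjugate pair z = (-b +/- i sqrt(-D)) / (2a) = -0.4267 +/- 0.6961i.
  For a conjugate pair |z|^2 = z * conj(z) = (product of roots) = c/a = 1/(1.5) = 0.666667, so |z| = sqrt(0.666667) = 0.8165 for both roots.
Moduli of all roots: 1.2500, 0.8165, 0.8165.
All moduli strictly greater than 1? No.
Verdict: Not invertible.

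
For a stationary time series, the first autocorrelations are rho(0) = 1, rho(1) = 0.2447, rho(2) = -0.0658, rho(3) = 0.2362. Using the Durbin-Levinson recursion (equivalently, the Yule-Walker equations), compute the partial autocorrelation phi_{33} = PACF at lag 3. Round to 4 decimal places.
\phi_{33} = 0.3110

The PACF at lag k is phi_{kk}, the last component of the solution
to the Yule-Walker system G_k phi = r_k where
  (G_k)_{ij} = rho(|i - j|), (r_k)_i = rho(i), i,j = 1..k.
Equivalently, Durbin-Levinson gives phi_{kk} iteratively:
  phi_{11} = rho(1)
  phi_{kk} = [rho(k) - sum_{j=1..k-1} phi_{k-1,j} rho(k-j)]
            / [1 - sum_{j=1..k-1} phi_{k-1,j} rho(j)],
  phi_{k,j} = phi_{k-1,j} - phi_{kk} phi_{k-1,k-j},  j = 1..k-1.
Step k = 1:
  phi_11 = rho(1) = 0.2447.
Step k = 2:
  phi_22 = [rho(2) - phi_11 rho(1)] / [1 - phi_11 rho(1)] = [-0.0658 - (0.2447)(0.2447)] / [1 - (0.2447)(0.2447)]
         = -0.12567809 / 0.94012191 = -0.133683.
  Update: phi_21 = phi_11 - phi_22 phi_11 = 0.2447 - (-0.133683)(0.2447) = 0.277412.
Step k = 3:
  phi_33 = [rho(3) - phi_21 rho(2) - phi_22 rho(1)] / [1 - phi_21 rho(1) - phi_22 rho(2)]
    numerator   = 0.2362 - (0.277412)(-0.0658) - (-0.133683)(0.2447) = 0.28716589
    denominator = 1 - (0.277412)(0.2447) - (-0.133683)(-0.0658) = 0.92332092
  phi_33 = 0.28716589 / 0.92332092 = 0.311.
Therefore phi_{33} = 0.3110.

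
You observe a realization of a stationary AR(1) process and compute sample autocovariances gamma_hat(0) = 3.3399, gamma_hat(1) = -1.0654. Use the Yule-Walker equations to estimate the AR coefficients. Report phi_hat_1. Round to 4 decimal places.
\hat\phi_{1} = -0.3190

The Yule-Walker equations for an AR(p) process read, in matrix form,
  Gamma_p phi = r_p,   with   (Gamma_p)_{ij} = gamma(|i - j|),
                       (r_p)_i = gamma(i),   i,j = 1..p.
Substitute the sample gammas (Toeplitz matrix and right-hand side of size 1):
  Gamma_p = [[3.3399]]
  r_p     = [-1.0654]
With p = 1 this is the single equation gamma(0) phi_1 = gamma(1):
  phi_hat_1 = gamma(1) / gamma(0) = -1.0654 / 3.3399 = -0.3190.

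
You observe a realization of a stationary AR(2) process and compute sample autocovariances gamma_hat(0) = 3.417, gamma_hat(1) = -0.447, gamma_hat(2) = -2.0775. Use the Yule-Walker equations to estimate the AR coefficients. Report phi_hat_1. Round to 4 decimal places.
\hat\phi_{1} = -0.2140

The Yule-Walker equations for an AR(p) process read, in matrix form,
  Gamma_p phi = r_p,   with   (Gamma_p)_{ij} = gamma(|i - j|),
                       (r_p)_i = gamma(i),   i,j = 1..p.
Substitute the sample gammas (Toeplitz matrix and right-hand side of size 2):
  Gamma_p = [[3.417, -0.447], [-0.447, 3.417]]
  r_p     = [-0.447, -2.0775]
Written out:
  3.417 phi_1 - 0.447 phi_2 = -0.447
  -0.447 phi_1 + 3.417 phi_2 = -2.0775
Solve by Cramer's rule:
  det = gamma(0)^2 - gamma(1)^2 = (3.417)^2 - (-0.447)^2 = 11.675889 - 0.199809 = 11.47608
  phi_hat_1 = [gamma(1) gamma(0) - gamma(1) gamma(2)] / det = [(-0.447)(3.417) - (-0.447)(-2.0775)] / 11.47608 = -2.4560415 / 11.47608 = -0.214
  phi_hat_2 = [gamma(0) gamma(2) - gamma(1)^2] / det = [(3.417)(-2.0775) - (-0.447)^2] / 11.47608 = -7.2986265 / 11.47608 = -0.636
So phi_hat = [-0.2140, -0.6360].
Therefore phi_hat_1 = -0.2140.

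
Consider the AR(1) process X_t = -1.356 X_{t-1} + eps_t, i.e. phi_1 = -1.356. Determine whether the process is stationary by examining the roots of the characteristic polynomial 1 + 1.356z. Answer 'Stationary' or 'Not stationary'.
\text{Not stationary}

The AR(p) characteristic polynomial is P(z) = 1 + 1.356z.
Stationarity requires all roots to lie outside the unit circle, i.e. |z| > 1 for every root.
This is linear in z: 1 + (1.356) z = 0  =>  z = -1/(1.356) = -0.737463,  |z| = 0.737463.
Moduli of all roots: 0.7375.
All moduli strictly greater than 1? No.
Verdict: Not stationary.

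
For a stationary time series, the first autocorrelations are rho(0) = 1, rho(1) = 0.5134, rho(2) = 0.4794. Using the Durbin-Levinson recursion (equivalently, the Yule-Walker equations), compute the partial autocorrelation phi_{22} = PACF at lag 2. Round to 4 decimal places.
\phi_{22} = 0.2931

The PACF at lag k is phi_{kk}, the last component of the solution
to the Yule-Walker system G_k phi = r_k where
  (G_k)_{ij} = rho(|i - j|), (r_k)_i = rho(i), i,j = 1..k.
Equivalently, Durbin-Levinson gives phi_{kk} iteratively:
  phi_{11} = rho(1)
  phi_{kk} = [rho(k) - sum_{j=1..k-1} phi_{k-1,j} rho(k-j)]
            / [1 - sum_{j=1..k-1} phi_{k-1,j} rho(j)],
  phi_{k,j} = phi_{k-1,j} - phi_{kk} phi_{k-1,k-j},  j = 1..k-1.
Step k = 1:
  phi_11 = rho(1) = 0.5134.
Step k = 2:
  phi_22 = [rho(2) - phi_11 rho(1)] / [1 - phi_11 rho(1)] = [0.4794 - (0.5134)(0.5134)] / [1 - (0.5134)(0.5134)]
         = 0.21582044 / 0.73642044 = 0.2931.
Therefore phi_{22} = 0.2931.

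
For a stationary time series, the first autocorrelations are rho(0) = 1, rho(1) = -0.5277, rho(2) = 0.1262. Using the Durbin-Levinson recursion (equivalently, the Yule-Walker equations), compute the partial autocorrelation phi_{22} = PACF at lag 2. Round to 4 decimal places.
\phi_{22} = -0.2110

The PACF at lag k is phi_{kk}, the last component of the solution
to the Yule-Walker system G_k phi = r_k where
  (G_k)_{ij} = rho(|i - j|), (r_k)_i = rho(i), i,j = 1..k.
Equivalently, Durbin-Levinson gives phi_{kk} iteratively:
  phi_{11} = rho(1)
  phi_{kk} = [rho(k) - sum_{j=1..k-1} phi_{k-1,j} rho(k-j)]
            / [1 - sum_{j=1..k-1} phi_{k-1,j} rho(j)],
  phi_{k,j} = phi_{k-1,j} - phi_{kk} phi_{k-1,k-j},  j = 1..k-1.
Step k = 1:
  phi_11 = rho(1) = -0.5277.
Step k = 2:
  phi_22 = [rho(2) - phi_11 rho(1)] / [1 - phi_11 rho(1)] = [0.1262 - (-0.5277)(-0.5277)] / [1 - (-0.5277)(-0.5277)]
         = -0.15226729 / 0.72153271 = -0.211.
Therefore phi_{22} = -0.2110.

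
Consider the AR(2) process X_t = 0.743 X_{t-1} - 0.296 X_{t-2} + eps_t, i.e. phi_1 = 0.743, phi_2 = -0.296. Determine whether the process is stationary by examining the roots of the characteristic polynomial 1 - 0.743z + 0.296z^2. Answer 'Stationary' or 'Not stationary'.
\text{Stationary}

The AR(p) characteristic polynomial is P(z) = 1 - 0.743z + 0.296z^2.
Stationarity requires all roots to lie outside the unit circle, i.e. |z| > 1 for every root.
Set 1 + (-0.743) z + (0.296) z^2 = 0, i.e. a z^2 + b z + c = 0 with a = 0.296, b = -0.743, c = 1.
Discriminant D = b^2 - 4ac = (-0.743)^2 - 4*(0.296)*1 = 0.552049 - (1.184) = -0.631951.
D < 0, so the roots are the complex-conjugate pair z = (-b +/- i sqrt(-D)) / (2a) = 1.2551 +/- 1.3428i.
For a conjugate pair |z|^2 = z * conj(z) = (product of roots) = c/a = 1/(0.296) = 3.378378, so |z| = sqrt(3.378378) = 1.838 for both roots.
Moduli of all roots: 1.8380, 1.8380.
All moduli strictly greater than 1? Yes.
Verdict: Stationary.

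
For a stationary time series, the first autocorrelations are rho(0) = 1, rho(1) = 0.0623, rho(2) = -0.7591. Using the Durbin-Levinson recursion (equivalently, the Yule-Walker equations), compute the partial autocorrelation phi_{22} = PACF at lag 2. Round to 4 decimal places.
\phi_{22} = -0.7660

The PACF at lag k is phi_{kk}, the last component of the solution
to the Yule-Walker system G_k phi = r_k where
  (G_k)_{ij} = rho(|i - j|), (r_k)_i = rho(i), i,j = 1..k.
Equivalently, Durbin-Levinson gives phi_{kk} iteratively:
  phi_{11} = rho(1)
  phi_{kk} = [rho(k) - sum_{j=1..k-1} phi_{k-1,j} rho(k-j)]
            / [1 - sum_{j=1..k-1} phi_{k-1,j} rho(j)],
  phi_{k,j} = phi_{k-1,j} - phi_{kk} phi_{k-1,k-j},  j = 1..k-1.
Step k = 1:
  phi_11 = rho(1) = 0.0623.
Step k = 2:
  phi_22 = [rho(2) - phi_11 rho(1)] / [1 - phi_11 rho(1)] = [-0.7591 - (0.0623)(0.0623)] / [1 - (0.0623)(0.0623)]
         = -0.76298129 / 0.99611871 = -0.766.
Therefore phi_{22} = -0.7660.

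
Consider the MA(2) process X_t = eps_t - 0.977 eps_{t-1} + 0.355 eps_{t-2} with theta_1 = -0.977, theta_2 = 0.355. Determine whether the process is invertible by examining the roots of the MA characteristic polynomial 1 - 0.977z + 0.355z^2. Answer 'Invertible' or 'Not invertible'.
\text{Invertible}

The MA(q) characteristic polynomial is P(z) = 1 - 0.977z + 0.355z^2.
Invertibility requires all roots to lie outside the unit circle, i.e. |z| > 1 for every root.
Set 1 + (-0.977) z + (0.355) z^2 = 0, i.e. a z^2 + b z + c = 0 with a = 0.355, b = -0.977, c = 1.
Discriminant D = b^2 - 4ac = (-0.977)^2 - 4*(0.355)*1 = 0.954529 - (1.42) = -0.465471.
D < 0, so the roots are the complex-conjugate pair z = (-b +/- i sqrt(-D)) / (2a) = 1.3761 +/- 0.9609i.
For a conjugate pair |z|^2 = z * conj(z) = (product of roots) = c/a = 1/(0.355) = 2.816901, so |z| = sqrt(2.816901) = 1.6784 for both roots.
Moduli of all roots: 1.6784, 1.6784.
All moduli strictly greater than 1? Yes.
Verdict: Invertible.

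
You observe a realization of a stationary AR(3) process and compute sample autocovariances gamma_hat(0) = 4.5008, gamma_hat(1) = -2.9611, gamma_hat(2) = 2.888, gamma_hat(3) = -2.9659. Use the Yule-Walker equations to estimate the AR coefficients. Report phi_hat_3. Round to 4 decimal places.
\hat\phi_{3} = -0.3060

The Yule-Walker equations for an AR(p) process read, in matrix form,
  Gamma_p phi = r_p,   with   (Gamma_p)_{ij} = gamma(|i - j|),
                       (r_p)_i = gamma(i),   i,j = 1..p.
Substitute the sample gammas (Toeplitz matrix and right-hand side of size 3):
  Gamma_p = [[4.5008, -2.9611, 2.888], [-2.9611, 4.5008, -2.9611], [2.888, -2.9611, 4.5008]]
  r_p     = [-2.9611, 2.888, -2.9659]
Written out (R1..R3):
  (R1) 4.5008 phi_1 - 2.9611 phi_2 + 2.888 phi_3 = -2.9611
  (R2) -2.9611 phi_1 + 4.5008 phi_2 - 2.9611 phi_3 = 2.888
  (R3) 2.888 phi_1 - 2.9611 phi_2 + 4.5008 phi_3 = -2.9659
Gaussian elimination:
  R2 <- R2 - (-2.9611/4.5008) R1 = R2 - (-0.657905) R1:  2.552677 phi_2 - 1.06107 phi_3 = 0.939877
  R3 <- R3 - (2.888/4.5008) R1 = R3 - (0.641664) R1:  -1.06107 phi_2 + 2.647675 phi_3 = -1.06587
  R3 <- R3 - (-1.06107/2.552677) R2 = R3 - (-0.415669) R2:  2.206621 phi_3 = -0.675192
Back-substitution:
  phi_hat_3 = -0.675192 / 2.206621 = -0.305984
  phi_hat_2 = (0.939877 - (-1.06107)(-0.305984)) / 2.552677 = 0.241004
  phi_hat_1 = (-2.9611 - (-2.9611)(0.241004) - (2.888)(-0.305984)) / 4.5008 = -0.303008
So phi_hat = [-0.3030, 0.2410, -0.3060].
Therefore phi_hat_3 = -0.3060.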